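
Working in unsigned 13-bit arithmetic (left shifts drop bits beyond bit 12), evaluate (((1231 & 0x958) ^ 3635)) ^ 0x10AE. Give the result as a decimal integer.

1231 = 0010011001111
0x958 = 0100101011000
→ & → 0000001001000 = 72
3635 = 0111000110011
→ ^ → 0111001111011 = 3707
0x10AE = 1000010101110
→ ^ → 1111011010101 = 7893

7893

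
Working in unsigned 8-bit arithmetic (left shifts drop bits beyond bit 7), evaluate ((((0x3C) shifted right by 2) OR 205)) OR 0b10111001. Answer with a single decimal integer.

0x3C = 00111100
→ shifted right by 2 → 00001111 = 15
205 = 11001101
→ OR → 11001111 = 207
0b10111001 = 10111001
→ OR → 11111111 = 255

255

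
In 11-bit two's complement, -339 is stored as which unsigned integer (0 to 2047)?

1709

339 in 11 bits: 00101010011
Invert: 11010101100
Add 1:  11010101101 = 1709
(Check: 2^11 - 339 = 2048 - 339 = 1709.)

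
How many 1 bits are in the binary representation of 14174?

14174 = 11011101011110
Count the 1s: 1 + 1 + 1 + 1 + 1 + 1 + 1 + 1 + 1 + 1 = 10

10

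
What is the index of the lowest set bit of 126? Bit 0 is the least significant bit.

1

126 = 1111110
Trailing zeros: 1, so the lowest set bit is bit 1 (value 2).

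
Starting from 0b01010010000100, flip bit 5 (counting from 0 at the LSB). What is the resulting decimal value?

5284

x = 01010010000100
bit 5 is currently 0; toggle it via x ^ (1 << 5) = x ^ 32
→ 01010010100100 = 5284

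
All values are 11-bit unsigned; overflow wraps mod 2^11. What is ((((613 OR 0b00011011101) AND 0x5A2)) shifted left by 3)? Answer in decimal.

613 = 01001100101
0b00011011101 = 00011011101
→ OR → 01011111101 = 765
0x5A2 = 10110100010
→ AND → 00010100000 = 160
→ shifted left by 3 (mod 2^11) → 10100000000 = 1280

1280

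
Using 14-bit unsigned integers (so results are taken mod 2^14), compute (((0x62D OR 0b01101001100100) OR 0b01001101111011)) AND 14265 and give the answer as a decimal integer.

0x62D = 00011000101101
0b01101001100100 = 01101001100100
→ OR → 01111001101101 = 7789
0b01001101111011 = 01001101111011
→ OR → 01111101111111 = 8063
14265 = 11011110111001
→ AND → 01011100111001 = 5945

5945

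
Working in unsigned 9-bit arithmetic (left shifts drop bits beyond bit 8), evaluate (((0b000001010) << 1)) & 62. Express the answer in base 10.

20

0b000001010 = 000001010
→ << 1 (mod 2^9) → 000010100 = 20
62 = 000111110
→ & → 000010100 = 20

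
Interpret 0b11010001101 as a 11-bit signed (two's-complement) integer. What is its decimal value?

pattern = 11010001101 (MSB is 1 ⇒ negative)
Invert: 00101110010, add 1 → 00101110011 = 371, so the value is -371.
(Equivalently: 1677 - 2^11 = 1677 - 2048 = -371.)

-371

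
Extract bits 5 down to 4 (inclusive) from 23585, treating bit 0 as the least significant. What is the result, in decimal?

v = 0101110000100001
Shift right by 4: 010111000010
Mask low 2 bits: 10 = 2

2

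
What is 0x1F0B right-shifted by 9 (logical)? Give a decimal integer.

0x1F0B = 1111100001011
shift right by 9 → 0000000001111 = 15
(equivalently, floor(7947 / 512))

15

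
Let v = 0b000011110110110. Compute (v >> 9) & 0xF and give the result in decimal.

v = 000011110110110
Shift right by 9: 000011
Mask low 4 bits: 0011 = 3

3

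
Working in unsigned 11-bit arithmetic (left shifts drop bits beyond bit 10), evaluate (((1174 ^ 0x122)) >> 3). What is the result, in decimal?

1174 = 10010010110
0x122 = 00100100010
→ ^ → 10110110100 = 1460
→ >> 3 → 00010110110 = 182

182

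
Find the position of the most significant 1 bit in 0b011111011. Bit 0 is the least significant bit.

0b011111011 = 11111011
The topmost 1 is at position 7 (since 2^7 = 128 ≤ 251 < 256).

7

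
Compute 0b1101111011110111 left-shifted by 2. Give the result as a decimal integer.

x = 001101111011110111
shift left by 2 → 110111101111011100 = 228316
(equivalently, 57079 × 2^2 = 57079 × 4)

228316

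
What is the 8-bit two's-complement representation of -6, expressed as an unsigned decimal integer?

6 in 8 bits: 00000110
Invert: 11111001
Add 1:  11111010 = 250
(Check: 2^8 - 6 = 256 - 6 = 250.)

250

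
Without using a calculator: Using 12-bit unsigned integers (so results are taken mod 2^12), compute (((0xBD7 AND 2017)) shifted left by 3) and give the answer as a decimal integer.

3592

0xBD7 = 101111010111
2017 = 011111100001
→ AND → 001111000001 = 961
→ shifted left by 3 (mod 2^12) → 111000001000 = 3592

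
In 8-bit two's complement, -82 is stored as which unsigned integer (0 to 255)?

82 in 8 bits: 01010010
Invert: 10101101
Add 1:  10101110 = 174
(Check: 2^8 - 82 = 256 - 82 = 174.)

174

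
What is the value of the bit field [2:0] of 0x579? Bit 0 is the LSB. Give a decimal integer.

1

v = 010101111001
Shift right by 0: 010101111001
Mask low 3 bits: 001 = 1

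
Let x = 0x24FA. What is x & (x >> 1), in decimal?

120

x = 10010011111010 = 9466
x>>1 = 01001001111101
AND  = 00000001111000 = 120
(x & (x >> 1) has a 1 wherever x has two consecutive 1 bits.)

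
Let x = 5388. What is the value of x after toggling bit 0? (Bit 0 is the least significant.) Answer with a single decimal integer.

x = 1010100001100
bit 0 is currently 0; toggle it via x ^ (1 << 0) = x ^ 1
→ 1010100001101 = 5389

5389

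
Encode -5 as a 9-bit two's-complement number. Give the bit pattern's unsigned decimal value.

5 in 9 bits: 000000101
Invert: 111111010
Add 1:  111111011 = 507
(Check: 2^9 - 5 = 512 - 5 = 507.)

507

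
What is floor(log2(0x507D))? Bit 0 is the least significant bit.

0x507D = 101000001111101
The topmost 1 is at position 14 (since 2^14 = 16384 ≤ 20605 < 32768).

14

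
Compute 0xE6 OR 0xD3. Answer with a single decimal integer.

0xE6 = 11100110
0xD3 = 11010011
 OR → 11110111 = 247

247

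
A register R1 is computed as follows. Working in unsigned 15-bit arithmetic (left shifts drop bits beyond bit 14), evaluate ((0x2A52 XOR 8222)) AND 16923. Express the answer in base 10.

0x2A52 = 010101001010010
8222 = 010000000011110
→ XOR → 000101001001100 = 2636
16923 = 100001000011011
→ AND → 000001000001000 = 520

520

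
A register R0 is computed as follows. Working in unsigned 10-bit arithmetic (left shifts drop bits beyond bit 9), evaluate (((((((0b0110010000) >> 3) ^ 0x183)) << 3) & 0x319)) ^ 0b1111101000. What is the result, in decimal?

0b0110010000 = 0110010000
→ >> 3 → 0000110010 = 50
0x183 = 0110000011
→ ^ → 0110110001 = 433
→ << 3 (mod 2^10) → 0110001000 = 392
0x319 = 1100011001
→ & → 0100001000 = 264
0b1111101000 = 1111101000
→ ^ → 1011100000 = 736

736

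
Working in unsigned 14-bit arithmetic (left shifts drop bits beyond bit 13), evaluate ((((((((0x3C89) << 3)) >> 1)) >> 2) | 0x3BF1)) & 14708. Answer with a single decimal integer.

0x3C89 = 11110010001001
→ << 3 (mod 2^14) → 10010001001000 = 9288
→ >> 1 → 01001000100100 = 4644
→ >> 2 → 00010010001001 = 1161
0x3BF1 = 11101111110001
→ | → 11111111111001 = 16377
14708 = 11100101110100
→ & → 11100101110000 = 14704

14704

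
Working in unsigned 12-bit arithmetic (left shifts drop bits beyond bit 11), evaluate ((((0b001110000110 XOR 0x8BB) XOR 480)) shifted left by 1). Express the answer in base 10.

0b001110000110 = 001110000110
0x8BB = 100010111011
→ XOR → 101100111101 = 2877
480 = 000111100000
→ XOR → 101011011101 = 2781
→ shifted left by 1 (mod 2^12) → 010110111010 = 1466

1466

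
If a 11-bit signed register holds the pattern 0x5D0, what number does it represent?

-560

pattern = 10111010000 (MSB is 1 ⇒ negative)
Invert: 01000101111, add 1 → 01000110000 = 560, so the value is -560.
(Equivalently: 1488 - 2^11 = 1488 - 2048 = -560.)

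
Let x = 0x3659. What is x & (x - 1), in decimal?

13912

x = 11011001011001 = 13913
x - 1 = 11011001011000
AND   = 11011001011000 = 13912
(x & (x - 1) clears the lowest set bit of x.)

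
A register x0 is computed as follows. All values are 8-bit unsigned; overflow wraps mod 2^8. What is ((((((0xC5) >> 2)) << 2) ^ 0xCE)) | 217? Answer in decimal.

219

0xC5 = 11000101
→ >> 2 → 00110001 = 49
→ << 2 (mod 2^8) → 11000100 = 196
0xCE = 11001110
→ ^ → 00001010 = 10
217 = 11011001
→ | → 11011011 = 219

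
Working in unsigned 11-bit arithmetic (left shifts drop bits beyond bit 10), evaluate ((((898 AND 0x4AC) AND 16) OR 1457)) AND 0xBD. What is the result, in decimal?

898 = 01110000010
0x4AC = 10010101100
→ AND → 00010000000 = 128
16 = 00000010000
→ AND → 00000000000 = 0
1457 = 10110110001
→ OR → 10110110001 = 1457
0xBD = 00010111101
→ AND → 00010110001 = 177

177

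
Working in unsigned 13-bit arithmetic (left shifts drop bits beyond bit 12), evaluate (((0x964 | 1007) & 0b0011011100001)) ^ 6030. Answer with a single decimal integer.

0x964 = 0100101100100
1007 = 0001111101111
→ | → 0101111101111 = 3055
0b0011011100001 = 0011011100001
→ & → 0001011100001 = 737
6030 = 1011110001110
→ ^ → 1010101101111 = 5487

5487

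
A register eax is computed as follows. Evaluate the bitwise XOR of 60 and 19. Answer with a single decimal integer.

60 = 111100
19 = 010011
XOR → 101111 = 47

47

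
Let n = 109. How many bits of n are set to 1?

109 = 1101101
Count the 1s: 1 + 1 + 1 + 1 + 1 = 5

5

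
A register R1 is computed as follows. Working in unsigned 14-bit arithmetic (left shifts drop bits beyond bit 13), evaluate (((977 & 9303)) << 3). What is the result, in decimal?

648

977 = 00001111010001
9303 = 10010001010111
→ & → 00000001010001 = 81
→ << 3 (mod 2^14) → 00001010001000 = 648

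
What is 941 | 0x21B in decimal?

941 = 1110101101
0x21B = 1000011011
 OR → 1110111111 = 959

959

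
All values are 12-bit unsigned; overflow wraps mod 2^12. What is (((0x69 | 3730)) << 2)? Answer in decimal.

0x69 = 000001101001
3730 = 111010010010
→ | → 111011111011 = 3835
→ << 2 (mod 2^12) → 101111101100 = 3052

3052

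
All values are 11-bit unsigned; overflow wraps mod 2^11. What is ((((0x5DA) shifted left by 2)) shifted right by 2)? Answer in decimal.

0x5DA = 10111011010
→ shifted left by 2 (mod 2^11) → 11101101000 = 1896
→ shifted right by 2 → 00111011010 = 474

474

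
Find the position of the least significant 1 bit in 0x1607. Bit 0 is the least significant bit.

0

0x1607 = 1011000000111
Trailing zeros: 0, so the lowest set bit is bit 0 (value 1).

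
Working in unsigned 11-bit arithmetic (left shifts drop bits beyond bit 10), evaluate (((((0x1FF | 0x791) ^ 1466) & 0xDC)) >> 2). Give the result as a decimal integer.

0x1FF = 00111111111
0x791 = 11110010001
→ | → 11111111111 = 2047
1466 = 10110111010
→ ^ → 01001000101 = 581
0xDC = 00011011100
→ & → 00001000100 = 68
→ >> 2 → 00000010001 = 17

17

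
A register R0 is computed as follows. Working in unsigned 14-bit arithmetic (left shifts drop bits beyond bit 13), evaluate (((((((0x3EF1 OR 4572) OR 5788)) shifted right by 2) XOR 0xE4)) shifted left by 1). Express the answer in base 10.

7734

0x3EF1 = 11111011110001
4572 = 01000111011100
→ OR → 11111111111101 = 16381
5788 = 01011010011100
→ OR → 11111111111101 = 16381
→ shifted right by 2 → 00111111111111 = 4095
0xE4 = 00000011100100
→ XOR → 00111100011011 = 3867
→ shifted left by 1 (mod 2^14) → 01111000110110 = 7734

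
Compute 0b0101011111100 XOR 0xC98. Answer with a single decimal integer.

a = 101011111100
0xC98 = 110010011000
XOR → 011001100100 = 1636

1636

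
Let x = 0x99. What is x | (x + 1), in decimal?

x = 10011001 = 153
x + 1 = 10011010
OR    = 10011011 = 155
(x | (x + 1) sets the lowest cleared bit.)

155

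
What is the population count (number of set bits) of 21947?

10

21947 = 101010110111011
Count the 1s: 1 + 1 + 1 + 1 + 1 + 1 + 1 + 1 + 1 + 1 = 10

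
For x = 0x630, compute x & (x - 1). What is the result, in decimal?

x = 11000110000 = 1584
x - 1 = 11000101111
AND   = 11000100000 = 1568
(x & (x - 1) clears the lowest set bit of x.)

1568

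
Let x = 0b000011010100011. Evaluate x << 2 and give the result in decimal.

6796

x = 0011010100011
shift left by 2 → 1101010001100 = 6796
(equivalently, 1699 × 2^2 = 1699 × 4)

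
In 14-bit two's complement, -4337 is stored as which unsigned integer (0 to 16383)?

12047

4337 in 14 bits: 01000011110001
Invert: 10111100001110
Add 1:  10111100001111 = 12047
(Check: 2^14 - 4337 = 16384 - 4337 = 12047.)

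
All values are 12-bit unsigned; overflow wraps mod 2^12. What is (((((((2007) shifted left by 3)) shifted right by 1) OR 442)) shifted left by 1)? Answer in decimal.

2007 = 011111010111
→ shifted left by 3 (mod 2^12) → 111010111000 = 3768
→ shifted right by 1 → 011101011100 = 1884
442 = 000110111010
→ OR → 011111111110 = 2046
→ shifted left by 1 (mod 2^12) → 111111111100 = 4092

4092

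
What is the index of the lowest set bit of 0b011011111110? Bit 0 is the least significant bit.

1

0b011011111110 = 11011111110
Trailing zeros: 1, so the lowest set bit is bit 1 (value 2).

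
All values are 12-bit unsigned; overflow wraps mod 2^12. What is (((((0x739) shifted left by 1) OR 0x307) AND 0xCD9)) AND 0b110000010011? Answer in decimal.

3089

0x739 = 011100111001
→ shifted left by 1 (mod 2^12) → 111001110010 = 3698
0x307 = 001100000111
→ OR → 111101110111 = 3959
0xCD9 = 110011011001
→ AND → 110001010001 = 3153
0b110000010011 = 110000010011
→ AND → 110000010001 = 3089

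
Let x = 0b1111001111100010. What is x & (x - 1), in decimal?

62432

x = 1111001111100010 = 62434
x - 1 = 1111001111100001
AND   = 1111001111100000 = 62432
(x & (x - 1) clears the lowest set bit of x.)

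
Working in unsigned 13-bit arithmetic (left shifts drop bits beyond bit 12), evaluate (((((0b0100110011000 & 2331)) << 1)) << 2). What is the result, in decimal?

2240

0b0100110011000 = 0100110011000
2331 = 0100100011011
→ & → 0100100011000 = 2328
→ << 1 (mod 2^13) → 1001000110000 = 4656
→ << 2 (mod 2^13) → 0100011000000 = 2240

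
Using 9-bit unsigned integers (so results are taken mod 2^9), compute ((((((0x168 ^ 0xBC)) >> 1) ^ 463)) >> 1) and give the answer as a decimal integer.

146

0x168 = 101101000
0xBC = 010111100
→ ^ → 111010100 = 468
→ >> 1 → 011101010 = 234
463 = 111001111
→ ^ → 100100101 = 293
→ >> 1 → 010010010 = 146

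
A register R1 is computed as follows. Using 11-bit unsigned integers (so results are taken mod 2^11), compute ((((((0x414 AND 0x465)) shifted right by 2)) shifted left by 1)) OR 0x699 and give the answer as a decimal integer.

1691

0x414 = 10000010100
0x465 = 10001100101
→ AND → 10000000100 = 1028
→ shifted right by 2 → 00100000001 = 257
→ shifted left by 1 (mod 2^11) → 01000000010 = 514
0x699 = 11010011001
→ OR → 11010011011 = 1691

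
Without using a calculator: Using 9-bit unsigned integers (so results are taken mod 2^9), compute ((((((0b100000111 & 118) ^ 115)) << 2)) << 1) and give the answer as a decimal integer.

424

0b100000111 = 100000111
118 = 001110110
→ & → 000000110 = 6
115 = 001110011
→ ^ → 001110101 = 117
→ << 2 (mod 2^9) → 111010100 = 468
→ << 1 (mod 2^9) → 110101000 = 424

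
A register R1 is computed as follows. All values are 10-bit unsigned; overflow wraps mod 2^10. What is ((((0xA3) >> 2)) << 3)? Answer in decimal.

0xA3 = 0010100011
→ >> 2 → 0000101000 = 40
→ << 3 (mod 2^10) → 0101000000 = 320

320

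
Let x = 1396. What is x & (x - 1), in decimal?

1392

x = 10101110100 = 1396
x - 1 = 10101110011
AND   = 10101110000 = 1392
(x & (x - 1) clears the lowest set bit of x.)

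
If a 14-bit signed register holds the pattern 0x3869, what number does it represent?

pattern = 11100001101001 (MSB is 1 ⇒ negative)
Invert: 00011110010110, add 1 → 00011110010111 = 1943, so the value is -1943.
(Equivalently: 14441 - 2^14 = 14441 - 16384 = -1943.)

-1943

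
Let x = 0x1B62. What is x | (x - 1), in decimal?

x = 1101101100010 = 7010
x - 1 = 1101101100001
OR    = 1101101100011 = 7011
(x | (x - 1) sets all bits below the lowest set bit.)

7011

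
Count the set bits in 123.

6

123 = 1111011
Count the 1s: 1 + 1 + 1 + 1 + 1 + 1 = 6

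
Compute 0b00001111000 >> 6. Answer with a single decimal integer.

1

x = 1111000
shift right by 6 → 0000001 = 1
(equivalently, floor(120 / 64))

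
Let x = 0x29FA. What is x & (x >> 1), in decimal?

x = 10100111111010 = 10746
x>>1 = 01010011111101
AND  = 00000011111000 = 248
(x & (x >> 1) has a 1 wherever x has two consecutive 1 bits.)

248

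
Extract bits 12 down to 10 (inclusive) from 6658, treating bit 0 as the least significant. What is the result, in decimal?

6

v = 1101000000010
Shift right by 10: 110
Mask low 3 bits: 110 = 6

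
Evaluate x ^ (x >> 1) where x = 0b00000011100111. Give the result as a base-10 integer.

148

x = 11100111 = 231
x>>1 = 01110011
XOR  = 10010100 = 148
(x ^ (x >> 1) gives the standard binary-reflected Gray code of x.)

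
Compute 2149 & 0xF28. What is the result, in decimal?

2080

2149 = 100001100101
0xF28 = 111100101000
AND → 100000100000 = 2080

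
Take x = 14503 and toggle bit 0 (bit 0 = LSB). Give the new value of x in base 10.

x = 11100010100111
bit 0 is currently 1; toggle it via x ^ (1 << 0) = x ^ 1
→ 11100010100110 = 14502

14502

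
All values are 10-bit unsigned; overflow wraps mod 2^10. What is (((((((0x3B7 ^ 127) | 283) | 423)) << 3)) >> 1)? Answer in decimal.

0x3B7 = 1110110111
127 = 0001111111
→ ^ → 1111001000 = 968
283 = 0100011011
→ | → 1111011011 = 987
423 = 0110100111
→ | → 1111111111 = 1023
→ << 3 (mod 2^10) → 1111111000 = 1016
→ >> 1 → 0111111100 = 508

508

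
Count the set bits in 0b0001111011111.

n = 1111011111
Count the 1s: 1 + 1 + 1 + 1 + 1 + 1 + 1 + 1 + 1 = 9

9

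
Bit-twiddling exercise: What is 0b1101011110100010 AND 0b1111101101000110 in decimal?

a = 1101011110100010
b = 1111101101000110
AND → 1101001100000010 = 54018

54018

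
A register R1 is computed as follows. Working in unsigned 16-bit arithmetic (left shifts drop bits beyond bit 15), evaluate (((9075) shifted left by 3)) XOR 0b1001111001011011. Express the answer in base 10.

9075 = 0010001101110011
→ shifted left by 3 (mod 2^16) → 0001101110011000 = 7064
0b1001111001011011 = 1001111001011011
→ XOR → 1000010111000011 = 34243

34243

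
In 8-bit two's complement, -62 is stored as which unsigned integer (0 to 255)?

194

62 in 8 bits: 00111110
Invert: 11000001
Add 1:  11000010 = 194
(Check: 2^8 - 62 = 256 - 62 = 194.)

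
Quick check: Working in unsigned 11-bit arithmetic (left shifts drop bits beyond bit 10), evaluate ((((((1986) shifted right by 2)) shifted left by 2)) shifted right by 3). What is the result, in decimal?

248

1986 = 11111000010
→ shifted right by 2 → 00111110000 = 496
→ shifted left by 2 (mod 2^11) → 11111000000 = 1984
→ shifted right by 3 → 00011111000 = 248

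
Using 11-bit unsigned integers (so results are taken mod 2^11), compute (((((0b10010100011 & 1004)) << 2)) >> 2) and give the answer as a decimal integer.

0b10010100011 = 10010100011
1004 = 01111101100
→ & → 00010100000 = 160
→ << 2 (mod 2^11) → 01010000000 = 640
→ >> 2 → 00010100000 = 160

160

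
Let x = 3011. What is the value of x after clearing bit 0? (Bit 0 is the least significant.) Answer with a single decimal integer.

3010

x = 101111000011
bit 0 is currently 1; clear it via x & ~(1 << 0) = x & ~1
→ 101111000010 = 3010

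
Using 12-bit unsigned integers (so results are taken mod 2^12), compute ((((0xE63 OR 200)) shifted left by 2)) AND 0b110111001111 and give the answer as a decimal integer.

0xE63 = 111001100011
200 = 000011001000
→ OR → 111011101011 = 3819
→ shifted left by 2 (mod 2^12) → 101110101100 = 2988
0b110111001111 = 110111001111
→ AND → 100110001100 = 2444

2444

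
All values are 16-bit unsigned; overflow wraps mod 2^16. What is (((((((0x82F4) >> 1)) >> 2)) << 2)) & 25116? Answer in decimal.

0x82F4 = 1000001011110100
→ >> 1 → 0100000101111010 = 16762
→ >> 2 → 0001000001011110 = 4190
→ << 2 (mod 2^16) → 0100000101111000 = 16760
25116 = 0110001000011100
→ & → 0100000000011000 = 16408

16408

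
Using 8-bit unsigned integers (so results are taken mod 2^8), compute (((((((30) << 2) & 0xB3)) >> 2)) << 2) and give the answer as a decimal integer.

30 = 00011110
→ << 2 (mod 2^8) → 01111000 = 120
0xB3 = 10110011
→ & → 00110000 = 48
→ >> 2 → 00001100 = 12
→ << 2 (mod 2^8) → 00110000 = 48

48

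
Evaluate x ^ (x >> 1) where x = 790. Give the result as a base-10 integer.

x = 1100010110 = 790
x>>1 = 0110001011
XOR  = 1010011101 = 669
(x ^ (x >> 1) gives the standard binary-reflected Gray code of x.)

669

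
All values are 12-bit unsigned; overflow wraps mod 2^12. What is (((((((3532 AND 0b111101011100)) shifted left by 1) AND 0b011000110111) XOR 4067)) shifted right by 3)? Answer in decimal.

3532 = 110111001100
0b111101011100 = 111101011100
→ AND → 110101001100 = 3404
→ shifted left by 1 (mod 2^12) → 101010011000 = 2712
0b011000110111 = 011000110111
→ AND → 001000010000 = 528
4067 = 111111100011
→ XOR → 110111110011 = 3571
→ shifted right by 3 → 000110111110 = 446

446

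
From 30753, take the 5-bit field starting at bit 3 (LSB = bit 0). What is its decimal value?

4

v = 111100000100001
Shift right by 3: 111100000100
Mask low 5 bits: 00100 = 4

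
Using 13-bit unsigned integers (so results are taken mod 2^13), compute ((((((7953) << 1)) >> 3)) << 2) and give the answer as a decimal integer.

7953 = 1111100010001
→ << 1 (mod 2^13) → 1111000100010 = 7714
→ >> 3 → 0001111000100 = 964
→ << 2 (mod 2^13) → 0111100010000 = 3856

3856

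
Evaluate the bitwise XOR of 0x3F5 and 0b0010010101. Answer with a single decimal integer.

864

0x3F5 = 1111110101
b = 0010010101
XOR → 1101100000 = 864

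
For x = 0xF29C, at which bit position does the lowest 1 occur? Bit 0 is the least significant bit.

0xF29C = 1111001010011100
Trailing zeros: 2, so the lowest set bit is bit 2 (value 4).

2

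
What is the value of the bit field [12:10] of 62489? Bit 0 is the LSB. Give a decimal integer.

5

v = 1111010000011001
Shift right by 10: 111101
Mask low 3 bits: 101 = 5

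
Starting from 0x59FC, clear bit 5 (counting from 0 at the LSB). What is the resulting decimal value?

23004

x = 101100111111100
bit 5 is currently 1; clear it via x & ~(1 << 5) = x & ~32
→ 101100111011100 = 23004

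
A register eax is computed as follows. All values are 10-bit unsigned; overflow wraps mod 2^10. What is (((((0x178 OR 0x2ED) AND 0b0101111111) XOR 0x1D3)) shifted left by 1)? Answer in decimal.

348

0x178 = 0101111000
0x2ED = 1011101101
→ OR → 1111111101 = 1021
0b0101111111 = 0101111111
→ AND → 0101111101 = 381
0x1D3 = 0111010011
→ XOR → 0010101110 = 174
→ shifted left by 1 (mod 2^10) → 0101011100 = 348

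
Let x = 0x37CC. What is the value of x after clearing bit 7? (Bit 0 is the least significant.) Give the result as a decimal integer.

14156

x = 11011111001100
bit 7 is currently 1; clear it via x & ~(1 << 7) = x & ~128
→ 11011101001100 = 14156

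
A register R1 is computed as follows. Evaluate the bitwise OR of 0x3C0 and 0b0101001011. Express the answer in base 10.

0x3C0 = 1111000000
b = 0101001011
 OR → 1111001011 = 971

971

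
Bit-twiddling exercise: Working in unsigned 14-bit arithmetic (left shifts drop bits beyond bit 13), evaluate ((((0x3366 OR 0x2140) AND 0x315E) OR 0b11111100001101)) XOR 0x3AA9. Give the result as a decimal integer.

1510

0x3366 = 11001101100110
0x2140 = 10000101000000
→ OR → 11001101100110 = 13158
0x315E = 11000101011110
→ AND → 11000101000110 = 12614
0b11111100001101 = 11111100001101
→ OR → 11111101001111 = 16207
0x3AA9 = 11101010101001
→ XOR → 00010111100110 = 1510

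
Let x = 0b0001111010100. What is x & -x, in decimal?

x = 1111010100 = 980
-x (two's complement) = …0000101100
AND   = 0000000100 = 4
(x & -x isolates the lowest set bit of x.)

4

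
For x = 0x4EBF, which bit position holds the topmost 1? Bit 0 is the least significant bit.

14

0x4EBF = 100111010111111
The topmost 1 is at position 14 (since 2^14 = 16384 ≤ 20159 < 32768).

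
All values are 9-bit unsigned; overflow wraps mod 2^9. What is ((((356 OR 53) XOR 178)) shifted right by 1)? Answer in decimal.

227

356 = 101100100
53 = 000110101
→ OR → 101110101 = 373
178 = 010110010
→ XOR → 111000111 = 455
→ shifted right by 1 → 011100011 = 227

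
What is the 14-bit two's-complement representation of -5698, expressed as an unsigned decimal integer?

5698 in 14 bits: 01011001000010
Invert: 10100110111101
Add 1:  10100110111110 = 10686
(Check: 2^14 - 5698 = 16384 - 5698 = 10686.)

10686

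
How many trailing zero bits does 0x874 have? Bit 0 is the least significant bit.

2

0x874 = 100001110100
Trailing zeros: 2, so the lowest set bit is bit 2 (value 4).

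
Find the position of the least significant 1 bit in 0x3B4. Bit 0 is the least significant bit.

2

0x3B4 = 1110110100
Trailing zeros: 2, so the lowest set bit is bit 2 (value 4).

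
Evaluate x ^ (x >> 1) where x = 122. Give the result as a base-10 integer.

71

x = 1111010 = 122
x>>1 = 0111101
XOR  = 1000111 = 71
(x ^ (x >> 1) gives the standard binary-reflected Gray code of x.)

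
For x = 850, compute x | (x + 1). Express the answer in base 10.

x = 1101010010 = 850
x + 1 = 1101010011
OR    = 1101010011 = 851
(x | (x + 1) sets the lowest cleared bit.)

851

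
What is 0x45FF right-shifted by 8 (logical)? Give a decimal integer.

69

0x45FF = 100010111111111
shift right by 8 → 000000001000101 = 69
(equivalently, floor(17919 / 256))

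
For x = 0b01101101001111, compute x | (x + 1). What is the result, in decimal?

7007

x = 1101101001111 = 6991
x + 1 = 1101101010000
OR    = 1101101011111 = 7007
(x | (x + 1) sets the lowest cleared bit.)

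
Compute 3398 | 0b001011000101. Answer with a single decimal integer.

3398 = 110101000110
b = 001011000101
 OR → 111111000111 = 4039

4039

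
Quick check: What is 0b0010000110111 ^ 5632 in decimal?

4663

a = 0010000110111
5632 = 1011000000000
XOR → 1001000110111 = 4663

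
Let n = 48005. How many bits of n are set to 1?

48005 = 1011101110000101
Count the 1s: 1 + 1 + 1 + 1 + 1 + 1 + 1 + 1 + 1 = 9

9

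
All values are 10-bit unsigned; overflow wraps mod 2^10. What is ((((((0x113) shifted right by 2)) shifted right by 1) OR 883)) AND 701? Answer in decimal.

0x113 = 0100010011
→ shifted right by 2 → 0001000100 = 68
→ shifted right by 1 → 0000100010 = 34
883 = 1101110011
→ OR → 1101110011 = 883
701 = 1010111101
→ AND → 1000110001 = 561

561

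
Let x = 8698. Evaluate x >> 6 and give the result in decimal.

135

8698 = 10000111111010
shift right by 6 → 00000010000111 = 135
(equivalently, floor(8698 / 64))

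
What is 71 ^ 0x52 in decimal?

21

71 = 1000111
0x52 = 1010010
XOR → 0010101 = 21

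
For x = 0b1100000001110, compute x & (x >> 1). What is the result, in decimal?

x = 1100000001110 = 6158
x>>1 = 0110000000111
AND  = 0100000000110 = 2054
(x & (x >> 1) has a 1 wherever x has two consecutive 1 bits.)

2054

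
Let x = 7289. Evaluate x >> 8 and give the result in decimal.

7289 = 1110001111001
shift right by 8 → 0000000011100 = 28
(equivalently, floor(7289 / 256))

28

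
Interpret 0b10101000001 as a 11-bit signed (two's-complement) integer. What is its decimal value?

-703

pattern = 10101000001 (MSB is 1 ⇒ negative)
Invert: 01010111110, add 1 → 01010111111 = 703, so the value is -703.
(Equivalently: 1345 - 2^11 = 1345 - 2048 = -703.)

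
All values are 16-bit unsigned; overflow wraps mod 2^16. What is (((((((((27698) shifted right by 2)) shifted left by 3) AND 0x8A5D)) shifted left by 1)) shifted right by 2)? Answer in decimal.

1056

27698 = 0110110000110010
→ shifted right by 2 → 0001101100001100 = 6924
→ shifted left by 3 (mod 2^16) → 1101100001100000 = 55392
0x8A5D = 1000101001011101
→ AND → 1000100001000000 = 34880
→ shifted left by 1 (mod 2^16) → 0001000010000000 = 4224
→ shifted right by 2 → 0000010000100000 = 1056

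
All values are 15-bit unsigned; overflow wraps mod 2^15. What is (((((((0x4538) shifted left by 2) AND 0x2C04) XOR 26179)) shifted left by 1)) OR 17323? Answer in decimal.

0x4538 = 100010100111000
→ shifted left by 2 (mod 2^15) → 001010011100000 = 5344
0x2C04 = 010110000000100
→ AND → 000010000000000 = 1024
26179 = 110011001000011
→ XOR → 110001001000011 = 25155
→ shifted left by 1 (mod 2^15) → 100010010000110 = 17542
17323 = 100001110101011
→ OR → 100011110101111 = 18351

18351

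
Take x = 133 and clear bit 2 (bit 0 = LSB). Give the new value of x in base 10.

129

x = 010000101
bit 2 is currently 1; clear it via x & ~(1 << 2) = x & ~4
→ 010000001 = 129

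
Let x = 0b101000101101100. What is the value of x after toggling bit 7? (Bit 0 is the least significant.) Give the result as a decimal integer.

20972

x = 101000101101100
bit 7 is currently 0; toggle it via x ^ (1 << 7) = x ^ 128
→ 101000111101100 = 20972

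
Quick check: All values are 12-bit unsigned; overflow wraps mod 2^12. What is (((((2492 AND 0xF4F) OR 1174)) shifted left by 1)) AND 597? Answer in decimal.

2492 = 100110111100
0xF4F = 111101001111
→ AND → 100100001100 = 2316
1174 = 010010010110
→ OR → 110110011110 = 3486
→ shifted left by 1 (mod 2^12) → 101100111100 = 2876
597 = 001001010101
→ AND → 001000010100 = 532

532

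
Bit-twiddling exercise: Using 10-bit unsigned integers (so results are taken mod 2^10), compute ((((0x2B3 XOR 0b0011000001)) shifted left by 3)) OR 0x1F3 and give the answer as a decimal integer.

0x2B3 = 1010110011
0b0011000001 = 0011000001
→ XOR → 1001110010 = 626
→ shifted left by 3 (mod 2^10) → 1110010000 = 912
0x1F3 = 0111110011
→ OR → 1111110011 = 1011

1011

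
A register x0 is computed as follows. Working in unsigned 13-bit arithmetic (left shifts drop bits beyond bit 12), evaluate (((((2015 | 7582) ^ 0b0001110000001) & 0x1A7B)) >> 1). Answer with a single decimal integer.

2015 = 0011111011111
7582 = 1110110011110
→ | → 1111111011111 = 8159
0b0001110000001 = 0001110000001
→ ^ → 1110001011110 = 7262
0x1A7B = 1101001111011
→ & → 1100001011010 = 6234
→ >> 1 → 0110000101101 = 3117

3117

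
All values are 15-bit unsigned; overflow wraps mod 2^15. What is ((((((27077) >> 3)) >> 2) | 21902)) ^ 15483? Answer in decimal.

27573

27077 = 110100111000101
→ >> 3 → 000110100111000 = 3384
→ >> 2 → 000001101001110 = 846
21902 = 101010110001110
→ | → 101011111001110 = 22478
15483 = 011110001111011
→ ^ → 110101110110101 = 27573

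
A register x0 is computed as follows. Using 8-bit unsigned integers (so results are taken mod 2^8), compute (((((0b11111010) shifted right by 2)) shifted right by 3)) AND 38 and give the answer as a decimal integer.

6

0b11111010 = 11111010
→ shifted right by 2 → 00111110 = 62
→ shifted right by 3 → 00000111 = 7
38 = 00100110
→ AND → 00000110 = 6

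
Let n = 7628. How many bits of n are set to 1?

8

7628 = 1110111001100
Count the 1s: 1 + 1 + 1 + 1 + 1 + 1 + 1 + 1 = 8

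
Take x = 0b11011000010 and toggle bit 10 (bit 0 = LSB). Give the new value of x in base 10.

706

x = 11011000010
bit 10 is currently 1; toggle it via x ^ (1 << 10) = x ^ 1024
→ 01011000010 = 706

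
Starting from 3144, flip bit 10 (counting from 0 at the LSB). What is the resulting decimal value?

2120

x = 0110001001000
bit 10 is currently 1; toggle it via x ^ (1 << 10) = x ^ 1024
→ 0100001001000 = 2120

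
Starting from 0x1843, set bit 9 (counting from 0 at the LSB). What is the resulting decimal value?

6723

x = 01100001000011
bit 9 is currently 0; set it via x | (1 << 9) = x | 512
→ 01101001000011 = 6723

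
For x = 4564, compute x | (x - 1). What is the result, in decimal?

4567

x = 1000111010100 = 4564
x - 1 = 1000111010011
OR    = 1000111010111 = 4567
(x | (x - 1) sets all bits below the lowest set bit.)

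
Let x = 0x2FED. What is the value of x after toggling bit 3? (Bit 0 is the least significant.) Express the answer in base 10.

x = 010111111101101
bit 3 is currently 1; toggle it via x ^ (1 << 3) = x ^ 8
→ 010111111100101 = 12261

12261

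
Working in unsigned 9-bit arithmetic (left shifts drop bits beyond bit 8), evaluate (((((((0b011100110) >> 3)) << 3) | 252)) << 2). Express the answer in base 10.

0b011100110 = 011100110
→ >> 3 → 000011100 = 28
→ << 3 (mod 2^9) → 011100000 = 224
252 = 011111100
→ | → 011111100 = 252
→ << 2 (mod 2^9) → 111110000 = 496

496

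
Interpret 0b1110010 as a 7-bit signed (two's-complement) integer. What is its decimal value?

-14

pattern = 1110010 (MSB is 1 ⇒ negative)
Invert: 0001101, add 1 → 0001110 = 14, so the value is -14.
(Equivalently: 114 - 2^7 = 114 - 128 = -14.)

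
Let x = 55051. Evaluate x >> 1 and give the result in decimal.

27525

55051 = 1101011100001011
shift right by 1 → 0110101110000101 = 27525
(equivalently, floor(55051 / 2))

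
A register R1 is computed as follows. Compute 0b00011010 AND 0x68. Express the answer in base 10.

8

a = 0011010
0x68 = 1101000
AND → 0001000 = 8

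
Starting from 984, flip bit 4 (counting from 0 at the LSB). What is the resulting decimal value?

968

x = 01111011000
bit 4 is currently 1; toggle it via x ^ (1 << 4) = x ^ 16
→ 01111001000 = 968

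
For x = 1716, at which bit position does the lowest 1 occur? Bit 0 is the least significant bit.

2

1716 = 11010110100
Trailing zeros: 2, so the lowest set bit is bit 2 (value 4).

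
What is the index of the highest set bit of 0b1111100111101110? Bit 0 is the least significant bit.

0b1111100111101110 = 1111100111101110
The topmost 1 is at position 15 (since 2^15 = 32768 ≤ 63982 < 65536).

15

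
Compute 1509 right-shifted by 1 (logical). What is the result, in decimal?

754

1509 = 10111100101
shift right by 1 → 01011110010 = 754
(equivalently, floor(1509 / 2))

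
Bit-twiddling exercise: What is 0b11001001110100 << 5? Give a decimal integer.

x = 0000011001001110100
shift left by 5 → 1100100111010000000 = 413312
(equivalently, 12916 × 2^5 = 12916 × 32)

413312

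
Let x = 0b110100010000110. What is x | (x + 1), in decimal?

26759

x = 110100010000110 = 26758
x + 1 = 110100010000111
OR    = 110100010000111 = 26759
(x | (x + 1) sets the lowest cleared bit.)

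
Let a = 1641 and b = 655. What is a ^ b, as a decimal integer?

1641 = 11001101001
655 = 01010001111
XOR → 10011100110 = 1254

1254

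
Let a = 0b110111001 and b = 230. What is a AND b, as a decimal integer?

160

a = 110111001
230 = 011100110
AND → 010100000 = 160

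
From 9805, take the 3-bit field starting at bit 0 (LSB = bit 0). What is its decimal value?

5

v = 010011001001101
Shift right by 0: 010011001001101
Mask low 3 bits: 101 = 5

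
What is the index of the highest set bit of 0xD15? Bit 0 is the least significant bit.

11

0xD15 = 110100010101
The topmost 1 is at position 11 (since 2^11 = 2048 ≤ 3349 < 4096).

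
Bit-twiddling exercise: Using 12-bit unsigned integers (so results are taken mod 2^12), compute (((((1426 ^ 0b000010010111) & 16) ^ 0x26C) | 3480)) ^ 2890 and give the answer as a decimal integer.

1426 = 010110010010
0b000010010111 = 000010010111
→ ^ → 010100000101 = 1285
16 = 000000010000
→ & → 000000000000 = 0
0x26C = 001001101100
→ ^ → 001001101100 = 620
3480 = 110110011000
→ | → 111111111100 = 4092
2890 = 101101001010
→ ^ → 010010110110 = 1206

1206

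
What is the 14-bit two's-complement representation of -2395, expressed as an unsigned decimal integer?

13989

2395 in 14 bits: 00100101011011
Invert: 11011010100100
Add 1:  11011010100101 = 13989
(Check: 2^14 - 2395 = 16384 - 2395 = 13989.)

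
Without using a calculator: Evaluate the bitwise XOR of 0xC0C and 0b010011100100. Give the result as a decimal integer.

0xC0C = 110000001100
b = 010011100100
XOR → 100011101000 = 2280

2280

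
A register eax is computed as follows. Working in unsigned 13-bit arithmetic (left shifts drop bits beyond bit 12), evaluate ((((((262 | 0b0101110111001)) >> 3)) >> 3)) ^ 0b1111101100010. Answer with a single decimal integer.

8012

262 = 0000100000110
0b0101110111001 = 0101110111001
→ | → 0101110111111 = 3007
→ >> 3 → 0000101110111 = 375
→ >> 3 → 0000000101110 = 46
0b1111101100010 = 1111101100010
→ ^ → 1111101001100 = 8012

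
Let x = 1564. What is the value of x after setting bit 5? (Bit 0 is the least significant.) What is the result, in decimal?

x = 11000011100
bit 5 is currently 0; set it via x | (1 << 5) = x | 32
→ 11000111100 = 1596

1596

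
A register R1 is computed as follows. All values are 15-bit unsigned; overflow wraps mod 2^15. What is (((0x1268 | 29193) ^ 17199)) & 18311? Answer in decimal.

0x1268 = 001001001101000
29193 = 111001000001001
→ | → 111001001101001 = 29289
17199 = 100001100101111
→ ^ → 011000101000110 = 12614
18311 = 100011110000111
→ & → 000000100000110 = 262

262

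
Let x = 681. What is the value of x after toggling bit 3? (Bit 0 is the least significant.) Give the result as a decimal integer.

x = 001010101001
bit 3 is currently 1; toggle it via x ^ (1 << 3) = x ^ 8
→ 001010100001 = 673

673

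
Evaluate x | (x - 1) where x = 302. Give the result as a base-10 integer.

303

x = 100101110 = 302
x - 1 = 100101101
OR    = 100101111 = 303
(x | (x - 1) sets all bits below the lowest set bit.)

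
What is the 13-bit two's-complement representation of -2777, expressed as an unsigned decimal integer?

5415

2777 in 13 bits: 0101011011001
Invert: 1010100100110
Add 1:  1010100100111 = 5415
(Check: 2^13 - 2777 = 8192 - 2777 = 5415.)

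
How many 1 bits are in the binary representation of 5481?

5481 = 1010101101001
Count the 1s: 1 + 1 + 1 + 1 + 1 + 1 + 1 = 7

7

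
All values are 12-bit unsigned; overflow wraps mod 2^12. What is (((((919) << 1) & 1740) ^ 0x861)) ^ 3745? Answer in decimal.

204

919 = 001110010111
→ << 1 (mod 2^12) → 011100101110 = 1838
1740 = 011011001100
→ & → 011000001100 = 1548
0x861 = 100001100001
→ ^ → 111001101101 = 3693
3745 = 111010100001
→ ^ → 000011001100 = 204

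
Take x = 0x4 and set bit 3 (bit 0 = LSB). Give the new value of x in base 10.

12

x = 0000000100
bit 3 is currently 0; set it via x | (1 << 3) = x | 8
→ 0000001100 = 12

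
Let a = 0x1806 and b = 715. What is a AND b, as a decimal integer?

2

0x1806 = 1100000000110
715 = 0001011001011
AND → 0000000000010 = 2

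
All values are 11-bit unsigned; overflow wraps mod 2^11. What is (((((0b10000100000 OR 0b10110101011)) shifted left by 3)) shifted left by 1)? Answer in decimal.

688

0b10000100000 = 10000100000
0b10110101011 = 10110101011
→ OR → 10110101011 = 1451
→ shifted left by 3 (mod 2^11) → 10101011000 = 1368
→ shifted left by 1 (mod 2^11) → 01010110000 = 688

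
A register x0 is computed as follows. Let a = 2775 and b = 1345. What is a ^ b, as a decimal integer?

2775 = 101011010111
1345 = 010101000001
XOR → 111110010110 = 3990

3990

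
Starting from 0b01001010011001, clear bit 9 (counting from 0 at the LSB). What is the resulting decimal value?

4249

x = 01001010011001
bit 9 is currently 1; clear it via x & ~(1 << 9) = x & ~512
→ 01000010011001 = 4249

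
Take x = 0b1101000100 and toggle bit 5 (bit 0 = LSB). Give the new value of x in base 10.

x = 1101000100
bit 5 is currently 0; toggle it via x ^ (1 << 5) = x ^ 32
→ 1101100100 = 868

868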